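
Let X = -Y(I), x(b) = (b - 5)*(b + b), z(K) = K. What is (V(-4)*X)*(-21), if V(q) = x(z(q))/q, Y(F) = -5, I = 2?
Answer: 1890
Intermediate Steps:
x(b) = 2*b*(-5 + b) (x(b) = (-5 + b)*(2*b) = 2*b*(-5 + b))
X = 5 (X = -1*(-5) = 5)
V(q) = -10 + 2*q (V(q) = (2*q*(-5 + q))/q = -10 + 2*q)
(V(-4)*X)*(-21) = ((-10 + 2*(-4))*5)*(-21) = ((-10 - 8)*5)*(-21) = -18*5*(-21) = -90*(-21) = 1890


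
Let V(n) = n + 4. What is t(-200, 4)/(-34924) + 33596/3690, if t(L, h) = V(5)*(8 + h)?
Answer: 146613523/16108695 ≈ 9.1015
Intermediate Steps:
V(n) = 4 + n
t(L, h) = 72 + 9*h (t(L, h) = (4 + 5)*(8 + h) = 9*(8 + h) = 72 + 9*h)
t(-200, 4)/(-34924) + 33596/3690 = (72 + 9*4)/(-34924) + 33596/3690 = (72 + 36)*(-1/34924) + 33596*(1/3690) = 108*(-1/34924) + 16798/1845 = -27/8731 + 16798/1845 = 146613523/16108695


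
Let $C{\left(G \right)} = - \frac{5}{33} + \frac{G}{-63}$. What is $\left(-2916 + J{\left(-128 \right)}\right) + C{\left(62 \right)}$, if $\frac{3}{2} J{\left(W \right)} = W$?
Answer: $- \frac{2080711}{693} \approx -3002.5$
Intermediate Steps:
$C{\left(G \right)} = - \frac{5}{33} - \frac{G}{63}$ ($C{\left(G \right)} = \left(-5\right) \frac{1}{33} + G \left(- \frac{1}{63}\right) = - \frac{5}{33} - \frac{G}{63}$)
$J{\left(W \right)} = \frac{2 W}{3}$
$\left(-2916 + J{\left(-128 \right)}\right) + C{\left(62 \right)} = \left(-2916 + \frac{2}{3} \left(-128\right)\right) - \frac{787}{693} = \left(-2916 - \frac{256}{3}\right) - \frac{787}{693} = - \frac{9004}{3} - \frac{787}{693} = - \frac{2080711}{693}$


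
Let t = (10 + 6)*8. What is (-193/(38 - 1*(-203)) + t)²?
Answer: 939729025/58081 ≈ 16180.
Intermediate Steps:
t = 128 (t = 16*8 = 128)
(-193/(38 - 1*(-203)) + t)² = (-193/(38 - 1*(-203)) + 128)² = (-193/(38 + 203) + 128)² = (-193/241 + 128)² = (30655/241)² = 939729025/58081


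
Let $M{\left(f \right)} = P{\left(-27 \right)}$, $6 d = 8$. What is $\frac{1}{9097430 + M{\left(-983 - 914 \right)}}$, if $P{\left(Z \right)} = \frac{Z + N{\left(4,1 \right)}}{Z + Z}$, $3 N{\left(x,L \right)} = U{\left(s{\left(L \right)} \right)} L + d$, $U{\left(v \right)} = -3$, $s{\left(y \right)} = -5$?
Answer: $\frac{243}{2210675614} \approx 1.0992 \cdot 10^{-7}$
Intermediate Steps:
$d = \frac{4}{3}$ ($d = \frac{1}{6} \cdot 8 = \frac{4}{3} \approx 1.3333$)
$N{\left(x,L \right)} = \frac{4}{9} - L$ ($N{\left(x,L \right)} = \frac{- 3 L + \frac{4}{3}}{3} = \frac{\frac{4}{3} - 3 L}{3} = \frac{4}{9} - L$)
$P{\left(Z \right)} = \frac{- \frac{5}{9} + Z}{2 Z}$ ($P{\left(Z \right)} = \frac{Z + \left(\frac{4}{9} - 1\right)}{Z + Z} = \frac{Z + \left(\frac{4}{9} - 1\right)}{2 Z} = \left(Z - \frac{5}{9}\right) \frac{1}{2 Z} = \left(- \frac{5}{9} + Z\right) \frac{1}{2 Z} = \frac{- \frac{5}{9} + Z}{2 Z}$)
$M{\left(f \right)} = \frac{124}{243}$ ($M{\left(f \right)} = \frac{-5 + 9 \left(-27\right)}{18 \left(-27\right)} = \frac{1}{18} \left(- \frac{1}{27}\right) \left(-5 - 243\right) = \frac{1}{18} \left(- \frac{1}{27}\right) \left(-248\right) = \frac{124}{243}$)
$\frac{1}{9097430 + M{\left(-983 - 914 \right)}} = \frac{1}{9097430 + \frac{124}{243}} = \frac{1}{\frac{2210675614}{243}} = \frac{243}{2210675614}$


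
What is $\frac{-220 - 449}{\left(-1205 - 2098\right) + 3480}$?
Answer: $- \frac{223}{59} \approx -3.7797$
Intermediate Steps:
$\frac{-220 - 449}{\left(-1205 - 2098\right) + 3480} = - \frac{669}{-3303 + 3480} = - \frac{669}{177} = \left(-669\right) \frac{1}{177} = - \frac{223}{59}$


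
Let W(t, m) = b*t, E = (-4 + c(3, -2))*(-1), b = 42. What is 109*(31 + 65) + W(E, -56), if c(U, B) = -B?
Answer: 10548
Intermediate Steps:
E = 2 (E = (-4 - 1*(-2))*(-1) = (-4 + 2)*(-1) = -2*(-1) = 2)
W(t, m) = 42*t
109*(31 + 65) + W(E, -56) = 109*(31 + 65) + 42*2 = 109*96 + 84 = 10464 + 84 = 10548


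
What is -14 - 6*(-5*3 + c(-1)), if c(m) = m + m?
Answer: 88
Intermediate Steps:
c(m) = 2*m
-14 - 6*(-5*3 + c(-1)) = -14 - 6*(-5*3 + 2*(-1)) = -14 - 6*(-15 - 2) = -14 - 6*(-17) = -14 + 102 = 88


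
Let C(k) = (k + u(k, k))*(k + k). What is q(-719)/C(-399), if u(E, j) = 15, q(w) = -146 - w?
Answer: 191/102144 ≈ 0.0018699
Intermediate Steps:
C(k) = 2*k*(15 + k) (C(k) = (k + 15)*(k + k) = (15 + k)*(2*k) = 2*k*(15 + k))
q(-719)/C(-399) = (-146 - 1*(-719))/((2*(-399)*(15 - 399))) = (-146 + 719)/((2*(-399)*(-384))) = 573/306432 = 573*(1/306432) = 191/102144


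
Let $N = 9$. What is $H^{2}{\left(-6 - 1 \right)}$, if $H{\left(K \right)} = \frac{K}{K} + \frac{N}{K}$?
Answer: $\frac{4}{49} \approx 0.081633$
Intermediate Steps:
$H{\left(K \right)} = 1 + \frac{9}{K}$ ($H{\left(K \right)} = \frac{K}{K} + \frac{9}{K} = 1 + \frac{9}{K}$)
$H^{2}{\left(-6 - 1 \right)} = \left(\frac{9 - 7}{-6 - 1}\right)^{2} = \left(\frac{9 - 7}{-7}\right)^{2} = \left(\left(- \frac{1}{7}\right) 2\right)^{2} = \left(- \frac{2}{7}\right)^{2} = \frac{4}{49}$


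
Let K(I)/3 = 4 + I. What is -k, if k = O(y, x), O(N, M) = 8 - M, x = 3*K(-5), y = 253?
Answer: -17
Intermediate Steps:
K(I) = 12 + 3*I (K(I) = 3*(4 + I) = 12 + 3*I)
x = -9 (x = 3*(12 + 3*(-5)) = 3*(12 - 15) = 3*(-3) = -9)
k = 17 (k = 8 - 1*(-9) = 8 + 9 = 17)
-k = -1*17 = -17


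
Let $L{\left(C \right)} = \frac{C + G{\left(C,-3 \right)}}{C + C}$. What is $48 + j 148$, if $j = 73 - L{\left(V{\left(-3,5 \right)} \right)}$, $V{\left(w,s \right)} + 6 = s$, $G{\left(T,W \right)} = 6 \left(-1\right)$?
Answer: $10334$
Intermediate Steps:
$G{\left(T,W \right)} = -6$
$V{\left(w,s \right)} = -6 + s$
$L{\left(C \right)} = \frac{-6 + C}{2 C}$ ($L{\left(C \right)} = \frac{C - 6}{C + C} = \frac{-6 + C}{2 C}$)
$j = \frac{139}{2}$ ($j = 73 - \frac{-6 + \left(-6 + 5\right)}{2 \left(-6 + 5\right)} = 73 - \frac{-6 - 1}{2 \left(-1\right)} = 73 - \frac{1}{2} \left(-1\right) \left(-7\right) = 73 - \frac{7}{2} = \frac{139}{2} \approx 69.5$)
$48 + j 148 = 48 + \frac{139}{2} \cdot 148 = 48 + 10286 = 10334$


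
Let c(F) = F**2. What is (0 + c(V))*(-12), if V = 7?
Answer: -588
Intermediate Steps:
(0 + c(V))*(-12) = (0 + 7**2)*(-12) = (0 + 49)*(-12) = 49*(-12) = -588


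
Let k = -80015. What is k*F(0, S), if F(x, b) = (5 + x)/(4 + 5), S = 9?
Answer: -400075/9 ≈ -44453.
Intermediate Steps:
F(x, b) = 5/9 + x/9 (F(x, b) = (5 + x)/9 = (5 + x)*(1/9) = 5/9 + x/9)
k*F(0, S) = -80015*(5/9 + (1/9)*0) = -80015*(5/9 + 0) = -80015*5/9 = -400075/9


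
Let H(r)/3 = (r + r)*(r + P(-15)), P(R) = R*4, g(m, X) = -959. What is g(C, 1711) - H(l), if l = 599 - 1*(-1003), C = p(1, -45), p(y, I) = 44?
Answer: -14822663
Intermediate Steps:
C = 44
P(R) = 4*R
l = 1602 (l = 599 + 1003 = 1602)
H(r) = 6*r*(-60 + r) (H(r) = 3*((r + r)*(r + 4*(-15))) = 3*((2*r)*(r - 60)) = 3*((2*r)*(-60 + r)) = 3*(2*r*(-60 + r)) = 6*r*(-60 + r))
g(C, 1711) - H(l) = -959 - 6*1602*(-60 + 1602) = -959 - 6*1602*1542 = -959 - 1*14821704 = -959 - 14821704 = -14822663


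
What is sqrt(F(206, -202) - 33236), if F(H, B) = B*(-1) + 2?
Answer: 2*I*sqrt(8258) ≈ 181.75*I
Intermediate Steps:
F(H, B) = 2 - B (F(H, B) = -B + 2 = 2 - B)
sqrt(F(206, -202) - 33236) = sqrt((2 - 1*(-202)) - 33236) = sqrt((2 + 202) - 33236) = sqrt(204 - 33236) = sqrt(-33032) = 2*I*sqrt(8258)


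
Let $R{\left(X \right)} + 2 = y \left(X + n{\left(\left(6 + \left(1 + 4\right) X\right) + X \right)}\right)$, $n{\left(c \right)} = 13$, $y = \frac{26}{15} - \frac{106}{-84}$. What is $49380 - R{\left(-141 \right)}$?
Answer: $\frac{5225366}{105} \approx 49765.0$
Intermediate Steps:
$y = \frac{629}{210}$ ($y = 26 \cdot \frac{1}{15} - - \frac{53}{42} = \frac{26}{15} + \frac{53}{42} = \frac{629}{210} \approx 2.9952$)
$R{\left(X \right)} = \frac{7757}{210} + \frac{629 X}{210}$ ($R{\left(X \right)} = -2 + \frac{629 \left(X + 13\right)}{210} = -2 + \frac{629 \left(13 + X\right)}{210} = -2 + \left(\frac{8177}{210} + \frac{629 X}{210}\right) = \frac{7757}{210} + \frac{629 X}{210}$)
$49380 - R{\left(-141 \right)} = 49380 - \left(\frac{7757}{210} + \frac{629}{210} \left(-141\right)\right) = 49380 - \left(\frac{7757}{210} - \frac{29563}{70}\right) = 49380 - - \frac{40466}{105} = 49380 + \frac{40466}{105} = \frac{5225366}{105}$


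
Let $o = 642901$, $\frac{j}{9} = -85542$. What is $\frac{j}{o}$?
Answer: $- \frac{769878}{642901} \approx -1.1975$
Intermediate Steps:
$j = -769878$ ($j = 9 \left(-85542\right) = -769878$)
$\frac{j}{o} = - \frac{769878}{642901}$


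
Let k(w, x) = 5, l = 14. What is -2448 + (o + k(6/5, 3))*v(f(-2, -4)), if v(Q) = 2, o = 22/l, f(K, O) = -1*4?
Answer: -17044/7 ≈ -2434.9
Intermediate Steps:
f(K, O) = -4
o = 11/7 (o = 22/14 = 22*(1/14) = 11/7 ≈ 1.5714)
-2448 + (o + k(6/5, 3))*v(f(-2, -4)) = -2448 + (11/7 + 5)*2 = -2448 + (46/7)*2 = -2448 + 92/7 = -17044/7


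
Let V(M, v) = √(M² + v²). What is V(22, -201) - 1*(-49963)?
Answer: 49963 + √40885 ≈ 50165.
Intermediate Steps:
V(22, -201) - 1*(-49963) = √(22² + (-201)²) - 1*(-49963) = √(484 + 40401) + 49963 = √40885 + 49963 = 49963 + √40885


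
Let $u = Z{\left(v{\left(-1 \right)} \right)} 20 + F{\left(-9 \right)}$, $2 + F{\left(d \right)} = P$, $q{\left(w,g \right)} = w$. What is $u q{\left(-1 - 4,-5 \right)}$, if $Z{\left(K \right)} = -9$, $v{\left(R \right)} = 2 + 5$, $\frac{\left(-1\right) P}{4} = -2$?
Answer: $870$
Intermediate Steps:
$P = 8$ ($P = \left(-4\right) \left(-2\right) = 8$)
$v{\left(R \right)} = 7$
$F{\left(d \right)} = 6$ ($F{\left(d \right)} = -2 + 8 = 6$)
$u = -174$ ($u = \left(-9\right) 20 + 6 = -180 + 6 = -174$)
$u q{\left(-1 - 4,-5 \right)} = - 174 \left(-1 - 4\right) = \left(-174\right) \left(-5\right) = 870$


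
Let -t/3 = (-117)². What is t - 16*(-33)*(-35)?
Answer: -59547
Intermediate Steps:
t = -41067 (t = -3*(-117)² = -3*13689 = -41067)
t - 16*(-33)*(-35) = -41067 - 16*(-33)*(-35) = -41067 - (-528)*(-35) = -41067 - 1*18480 = -41067 - 18480 = -59547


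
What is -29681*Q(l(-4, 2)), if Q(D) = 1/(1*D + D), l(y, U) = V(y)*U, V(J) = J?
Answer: 29681/16 ≈ 1855.1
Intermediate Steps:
l(y, U) = U*y (l(y, U) = y*U = U*y)
Q(D) = 1/(2*D) (Q(D) = 1/(D + D) = 1/(2*D))
-29681*Q(l(-4, 2)) = -29681/(2*(2*(-4))) = -29681/(2*(-8)) = -29681*(-1)/(2*8) = -29681*(-1/16) = 29681/16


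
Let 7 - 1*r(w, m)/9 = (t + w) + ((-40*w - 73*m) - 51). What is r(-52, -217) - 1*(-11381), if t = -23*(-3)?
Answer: -149539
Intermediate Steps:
t = 69
r(w, m) = -99 + 351*w + 657*m (r(w, m) = 63 - 9*((69 + w) + ((-40*w - 73*m) - 51)) = 63 - 9*((69 + w) + ((-73*m - 40*w) - 51)) = 63 - 9*((69 + w) + (-51 - 73*m - 40*w)) = 63 - 9*(18 - 73*m - 39*w) = 63 + (-162 + 351*w + 657*m) = -99 + 351*w + 657*m)
r(-52, -217) - 1*(-11381) = (-99 + 351*(-52) + 657*(-217)) - 1*(-11381) = (-99 - 18252 - 142569) + 11381 = -160920 + 11381 = -149539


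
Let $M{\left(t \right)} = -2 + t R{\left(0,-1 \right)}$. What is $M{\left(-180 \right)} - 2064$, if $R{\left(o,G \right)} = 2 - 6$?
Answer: $-1346$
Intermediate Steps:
$R{\left(o,G \right)} = -4$ ($R{\left(o,G \right)} = 2 - 6 = -4$)
$M{\left(t \right)} = -2 - 4 t$ ($M{\left(t \right)} = -2 + t \left(-4\right) = -2 - 4 t$)
$M{\left(-180 \right)} - 2064 = \left(-2 - -720\right) - 2064 = \left(-2 + 720\right) - 2064 = 718 - 2064 = -1346$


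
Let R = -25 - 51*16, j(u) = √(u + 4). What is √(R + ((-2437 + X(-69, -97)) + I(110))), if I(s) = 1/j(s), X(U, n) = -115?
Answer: √(-44095428 + 114*√114)/114 ≈ 58.249*I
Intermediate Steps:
j(u) = √(4 + u)
I(s) = (4 + s)^(-½) (I(s) = 1/(√(4 + s)) = (4 + s)^(-½))
R = -841 (R = -25 - 816 = -841)
√(R + ((-2437 + X(-69, -97)) + I(110))) = √(-841 + ((-2437 - 115) + (4 + 110)^(-½))) = √(-841 + (-2552 + 114^(-½))) = √(-841 + (-2552 + √114/114)) = √(-3393 + √114/114)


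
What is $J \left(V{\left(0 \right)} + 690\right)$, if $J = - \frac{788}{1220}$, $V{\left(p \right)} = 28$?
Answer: $- \frac{141446}{305} \approx -463.76$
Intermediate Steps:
$J = - \frac{197}{305}$ ($J = \left(-788\right) \frac{1}{1220} = - \frac{197}{305} \approx -0.6459$)
$J \left(V{\left(0 \right)} + 690\right) = - \frac{197 \left(28 + 690\right)}{305} = \left(- \frac{197}{305}\right) 718 = - \frac{141446}{305}$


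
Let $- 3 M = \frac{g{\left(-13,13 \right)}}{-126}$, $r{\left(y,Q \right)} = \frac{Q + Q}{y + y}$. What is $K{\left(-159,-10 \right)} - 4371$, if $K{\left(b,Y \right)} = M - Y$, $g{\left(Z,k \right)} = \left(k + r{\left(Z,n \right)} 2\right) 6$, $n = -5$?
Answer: $- \frac{3571480}{819} \approx -4360.8$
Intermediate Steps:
$r{\left(y,Q \right)} = \frac{Q}{y}$ ($r{\left(y,Q \right)} = \frac{2 Q}{2 y} = 2 Q \frac{1}{2 y} = \frac{Q}{y}$)
$g{\left(Z,k \right)} = - \frac{60}{Z} + 6 k$ ($g{\left(Z,k \right)} = \left(k + - \frac{5}{Z} 2\right) 6 = \left(k - \frac{10}{Z}\right) 6 = - \frac{60}{Z} + 6 k$)
$M = \frac{179}{819}$ ($M = - \frac{\left(- \frac{60}{-13} + 6 \cdot 13\right) \frac{1}{-126}}{3} = - \frac{\left(\left(-60\right) \left(- \frac{1}{13}\right) + 78\right) \left(- \frac{1}{126}\right)}{3} = - \frac{\left(\frac{60}{13} + 78\right) \left(- \frac{1}{126}\right)}{3} = - \frac{\frac{1074}{13} \left(- \frac{1}{126}\right)}{3} = \left(- \frac{1}{3}\right) \left(- \frac{179}{273}\right) = \frac{179}{819} \approx 0.21856$)
$K{\left(b,Y \right)} = \frac{179}{819} - Y$
$K{\left(-159,-10 \right)} - 4371 = \left(\frac{179}{819} - -10\right) - 4371 = \left(\frac{179}{819} + 10\right) - 4371 = \frac{8369}{819} - 4371 = - \frac{3571480}{819}$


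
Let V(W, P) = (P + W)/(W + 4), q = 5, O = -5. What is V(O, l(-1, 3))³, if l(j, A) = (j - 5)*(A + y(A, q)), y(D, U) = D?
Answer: 68921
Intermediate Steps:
l(j, A) = 2*A*(-5 + j) (l(j, A) = (j - 5)*(A + A) = (-5 + j)*(2*A) = 2*A*(-5 + j))
V(W, P) = (P + W)/(4 + W)
V(O, l(-1, 3))³ = ((2*3*(-5 - 1) - 5)/(4 - 5))³ = ((2*3*(-6) - 5)/(-1))³ = (-(-36 - 5))³ = (-1*(-41))³ = 41³ = 68921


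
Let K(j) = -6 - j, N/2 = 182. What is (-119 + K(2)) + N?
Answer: 237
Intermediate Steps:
N = 364 (N = 2*182 = 364)
(-119 + K(2)) + N = (-119 + (-6 - 1*2)) + 364 = (-119 + (-6 - 2)) + 364 = (-119 - 8) + 364 = -127 + 364 = 237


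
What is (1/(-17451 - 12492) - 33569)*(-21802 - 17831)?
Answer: 13279123419848/9981 ≈ 1.3304e+9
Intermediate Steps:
(1/(-17451 - 12492) - 33569)*(-21802 - 17831) = (1/(-29943) - 33569)*(-39633) = (-1/29943 - 33569)*(-39633) = -1005156568/29943*(-39633) = 13279123419848/9981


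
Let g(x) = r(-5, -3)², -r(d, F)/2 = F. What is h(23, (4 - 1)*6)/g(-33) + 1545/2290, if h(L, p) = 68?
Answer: 10567/4122 ≈ 2.5636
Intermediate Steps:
r(d, F) = -2*F
g(x) = 36 (g(x) = (-2*(-3))² = 6² = 36)
h(23, (4 - 1)*6)/g(-33) + 1545/2290 = 68/36 + 1545/2290 = 68*(1/36) + 1545*(1/2290) = 17/9 + 309/458 = 10567/4122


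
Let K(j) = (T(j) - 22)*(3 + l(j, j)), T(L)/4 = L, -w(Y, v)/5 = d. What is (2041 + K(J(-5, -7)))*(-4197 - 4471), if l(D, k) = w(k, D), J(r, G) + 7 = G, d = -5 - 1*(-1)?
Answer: -2140996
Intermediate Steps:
d = -4 (d = -5 + 1 = -4)
w(Y, v) = 20 (w(Y, v) = -5*(-4) = 20)
J(r, G) = -7 + G
l(D, k) = 20
T(L) = 4*L
K(j) = -506 + 92*j (K(j) = (4*j - 22)*(3 + 20) = (-22 + 4*j)*23 = -506 + 92*j)
(2041 + K(J(-5, -7)))*(-4197 - 4471) = (2041 + (-506 + 92*(-7 - 7)))*(-4197 - 4471) = (2041 + (-506 + 92*(-14)))*(-8668) = (2041 + (-506 - 1288))*(-8668) = (2041 - 1794)*(-8668) = 247*(-8668) = -2140996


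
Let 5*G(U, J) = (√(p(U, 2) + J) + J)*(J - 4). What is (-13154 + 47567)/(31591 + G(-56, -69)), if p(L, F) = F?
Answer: 28045218480/26566749107 + 12560745*I*√67/26566749107 ≈ 1.0557 + 0.00387*I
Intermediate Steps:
G(U, J) = (-4 + J)*(J + √(2 + J))/5 (G(U, J) = ((√(2 + J) + J)*(J - 4))/5 = ((J + √(2 + J))*(-4 + J))/5 = ((-4 + J)*(J + √(2 + J)))/5 = (-4 + J)*(J + √(2 + J))/5)
(-13154 + 47567)/(31591 + G(-56, -69)) = (-13154 + 47567)/(31591 + (-⅘*(-69) - 4*√(2 - 69)/5 + (⅕)*(-69)² + (⅕)*(-69)*√(2 - 69))) = 34413/(31591 + (276/5 - 4*I*√67/5 + (⅕)*4761 + (⅕)*(-69)*√(-67))) = 34413/(31591 + (276/5 - 4*I*√67/5 + 4761/5 + (⅕)*(-69)*(I*√67))) = 34413/(31591 + (276/5 - 4*I*√67/5 + 4761/5 - 69*I*√67/5)) = 34413/(31591 + (5037/5 - 73*I*√67/5)) = 34413/(162992/5 - 73*I*√67/5)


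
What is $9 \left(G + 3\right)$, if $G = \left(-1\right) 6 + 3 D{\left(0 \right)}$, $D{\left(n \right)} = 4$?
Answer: $81$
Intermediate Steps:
$G = 6$ ($G = \left(-1\right) 6 + 3 \cdot 4 = -6 + 12 = 6$)
$9 \left(G + 3\right) = 9 \left(6 + 3\right) = 9 \cdot 9 = 81$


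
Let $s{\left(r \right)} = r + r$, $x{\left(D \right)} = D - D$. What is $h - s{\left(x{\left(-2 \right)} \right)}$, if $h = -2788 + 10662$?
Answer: $7874$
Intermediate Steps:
$x{\left(D \right)} = 0$
$s{\left(r \right)} = 2 r$
$h = 7874$
$h - s{\left(x{\left(-2 \right)} \right)} = 7874 - 2 \cdot 0 = 7874 - 0 = 7874 + 0 = 7874$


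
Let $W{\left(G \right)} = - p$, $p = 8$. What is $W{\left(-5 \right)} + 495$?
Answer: $487$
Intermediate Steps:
$W{\left(G \right)} = -8$ ($W{\left(G \right)} = \left(-1\right) 8 = -8$)
$W{\left(-5 \right)} + 495 = -8 + 495 = 487$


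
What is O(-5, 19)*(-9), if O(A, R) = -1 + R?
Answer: -162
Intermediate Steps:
O(-5, 19)*(-9) = (-1 + 19)*(-9) = 18*(-9) = -162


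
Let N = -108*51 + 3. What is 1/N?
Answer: -1/5505 ≈ -0.00018165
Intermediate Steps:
N = -5505 (N = -5508 + 3 = -5505)
1/N = 1/(-5505) = -1/5505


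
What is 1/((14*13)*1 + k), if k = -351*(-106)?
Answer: 1/37388 ≈ 2.6747e-5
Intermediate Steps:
k = 37206
1/((14*13)*1 + k) = 1/((14*13)*1 + 37206) = 1/(182*1 + 37206) = 1/(182 + 37206) = 1/37388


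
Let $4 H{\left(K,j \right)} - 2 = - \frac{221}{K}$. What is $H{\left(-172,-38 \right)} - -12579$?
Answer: $\frac{8654917}{688} \approx 12580.0$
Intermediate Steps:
$H{\left(K,j \right)} = \frac{1}{2} - \frac{221}{4 K}$ ($H{\left(K,j \right)} = \frac{1}{2} + \frac{\left(-221\right) \frac{1}{K}}{4} = \frac{1}{2} - \frac{221}{4 K}$)
$H{\left(-172,-38 \right)} - -12579 = \frac{-221 + 2 \left(-172\right)}{4 \left(-172\right)} - -12579 = \frac{1}{4} \left(- \frac{1}{172}\right) \left(-221 - 344\right) + 12579 = \frac{1}{4} \left(- \frac{1}{172}\right) \left(-565\right) + 12579 = \frac{565}{688} + 12579 = \frac{8654917}{688}$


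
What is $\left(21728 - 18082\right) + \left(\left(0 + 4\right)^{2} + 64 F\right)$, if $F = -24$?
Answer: $2126$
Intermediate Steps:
$\left(21728 - 18082\right) + \left(\left(0 + 4\right)^{2} + 64 F\right) = \left(21728 - 18082\right) + \left(\left(0 + 4\right)^{2} + 64 \left(-24\right)\right) = 3646 - \left(1536 - 4^{2}\right) = 3646 + \left(16 - 1536\right) = 3646 - 1520 = 2126$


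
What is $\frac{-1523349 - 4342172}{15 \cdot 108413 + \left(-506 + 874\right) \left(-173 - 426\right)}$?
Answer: $- \frac{5865521}{1405763} \approx -4.1725$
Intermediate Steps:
$\frac{-1523349 - 4342172}{15 \cdot 108413 + \left(-506 + 874\right) \left(-173 - 426\right)} = - \frac{5865521}{1626195 + 368 \left(-173 - 426\right)} = - \frac{5865521}{1626195 + 368 \left(-599\right)} = - \frac{5865521}{1626195 - 220432} = - \frac{5865521}{1405763}$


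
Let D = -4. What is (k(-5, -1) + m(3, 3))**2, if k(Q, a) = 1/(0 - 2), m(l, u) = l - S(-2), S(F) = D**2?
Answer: 729/4 ≈ 182.25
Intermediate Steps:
S(F) = 16 (S(F) = (-4)**2 = 16)
m(l, u) = -16 + l (m(l, u) = l - 1*16 = l - 16 = -16 + l)
k(Q, a) = -1/2 (k(Q, a) = 1/(-2) = -1/2)
(k(-5, -1) + m(3, 3))**2 = (-1/2 + (-16 + 3))**2 = (-1/2 - 13)**2 = (-27/2)**2 = 729/4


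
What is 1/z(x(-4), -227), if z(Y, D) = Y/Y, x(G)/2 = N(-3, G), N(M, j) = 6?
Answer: 1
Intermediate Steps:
x(G) = 12 (x(G) = 2*6 = 12)
z(Y, D) = 1
1/z(x(-4), -227) = 1/1 = 1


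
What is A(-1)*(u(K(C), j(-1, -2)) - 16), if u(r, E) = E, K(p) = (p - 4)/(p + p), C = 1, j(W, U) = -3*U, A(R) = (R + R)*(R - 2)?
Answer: -60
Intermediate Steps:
A(R) = 2*R*(-2 + R) (A(R) = (2*R)*(-2 + R) = 2*R*(-2 + R))
K(p) = (-4 + p)/(2*p) (K(p) = (-4 + p)/((2*p)) = (-4 + p)*(1/(2*p)) = (-4 + p)/(2*p))
A(-1)*(u(K(C), j(-1, -2)) - 16) = (2*(-1)*(-2 - 1))*(-3*(-2) - 16) = (2*(-1)*(-3))*(6 - 16) = 6*(-10) = -60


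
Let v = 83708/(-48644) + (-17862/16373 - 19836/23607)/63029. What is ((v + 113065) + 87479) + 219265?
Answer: 13819305644747591744104/32918213502732551 ≈ 4.1981e+5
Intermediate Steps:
v = -56647621057758655/32918213502732551 (v = 83708*(-1/48644) + (-17862*1/16373 - 19836*1/23607)*(1/63029) = -20927/12161 + (-17862/16373 - 2204/2623)*(1/63029) = -20927/12161 - 82938118/42946379*1/63029 = -20927/12161 - 82938118/2706867321991 = -56647621057758655/32918213502732551 ≈ -1.7209)
((v + 113065) + 87479) + 219265 = ((-56647621057758655/32918213502732551 + 113065) + 87479) + 219265 = (3721841162065398120160/32918213502732551 + 87479) + 219265 = 6601493561070938949089/32918213502732551 + 219265 = 13819305644747591744104/32918213502732551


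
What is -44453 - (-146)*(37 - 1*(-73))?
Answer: -28393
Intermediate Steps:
-44453 - (-146)*(37 - 1*(-73)) = -44453 - (-146)*(37 + 73) = -44453 - (-146)*110 = -44453 - 1*(-16060) = -44453 + 16060 = -28393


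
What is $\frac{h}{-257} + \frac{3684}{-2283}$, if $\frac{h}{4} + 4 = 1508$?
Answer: $- \frac{4893772}{195577} \approx -25.022$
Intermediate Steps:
$h = 6016$ ($h = -16 + 4 \cdot 1508 = -16 + 6032 = 6016$)
$\frac{h}{-257} + \frac{3684}{-2283} = \frac{6016}{-257} + \frac{3684}{-2283} = 6016 \left(- \frac{1}{257}\right) + 3684 \left(- \frac{1}{2283}\right) = - \frac{6016}{257} - \frac{1228}{761} = - \frac{4893772}{195577}$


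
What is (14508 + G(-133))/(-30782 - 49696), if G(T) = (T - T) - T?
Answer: -14641/80478 ≈ -0.18193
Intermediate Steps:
G(T) = -T (G(T) = 0 - T = -T)
(14508 + G(-133))/(-30782 - 49696) = (14508 - 1*(-133))/(-30782 - 49696) = (14508 + 133)/(-80478) = 14641*(-1/80478) = -14641/80478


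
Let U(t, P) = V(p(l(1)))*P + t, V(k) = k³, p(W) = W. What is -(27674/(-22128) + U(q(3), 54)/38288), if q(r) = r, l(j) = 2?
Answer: 65622277/52952304 ≈ 1.2393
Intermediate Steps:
U(t, P) = t + 8*P (U(t, P) = 2³*P + t = 8*P + t = t + 8*P)
-(27674/(-22128) + U(q(3), 54)/38288) = -(27674/(-22128) + (3 + 8*54)/38288) = -(27674*(-1/22128) + (3 + 432)*(1/38288)) = -(-13837/11064 + 435*(1/38288)) = -(-13837/11064 + 435/38288) = -1*(-65622277/52952304) = 65622277/52952304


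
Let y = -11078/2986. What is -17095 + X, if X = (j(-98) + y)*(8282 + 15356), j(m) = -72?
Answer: -2697444165/1493 ≈ -1.8067e+6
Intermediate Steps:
y = -5539/1493 (y = -11078*1/2986 = -5539/1493 ≈ -3.7100)
X = -2671921330/1493 (X = (-72 - 5539/1493)*(8282 + 15356) = -113035/1493*23638 = -2671921330/1493 ≈ -1.7896e+6)
-17095 + X = -17095 - 2671921330/1493 = -2697444165/1493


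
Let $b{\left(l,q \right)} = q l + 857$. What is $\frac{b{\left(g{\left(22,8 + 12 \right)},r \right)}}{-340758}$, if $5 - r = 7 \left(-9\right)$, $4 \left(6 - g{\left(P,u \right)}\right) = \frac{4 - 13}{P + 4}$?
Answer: $- \frac{33043}{8859708} \approx -0.0037296$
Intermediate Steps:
$g{\left(P,u \right)} = 6 + \frac{9}{4 \left(4 + P\right)}$ ($g{\left(P,u \right)} = 6 - \frac{\left(4 - 13\right) \frac{1}{P + 4}}{4} = 6 - \frac{\left(-9\right) \frac{1}{4 + P}}{4} = 6 + \frac{9}{4 \left(4 + P\right)}$)
$r = 68$ ($r = 5 - 7 \left(-9\right) = 5 - -63 = 5 + 63 = 68$)
$b{\left(l,q \right)} = 857 + l q$ ($b{\left(l,q \right)} = l q + 857 = 857 + l q$)
$\frac{b{\left(g{\left(22,8 + 12 \right)},r \right)}}{-340758} = \frac{857 + \frac{3 \left(35 + 8 \cdot 22\right)}{4 \left(4 + 22\right)} 68}{-340758} = \left(857 + \frac{3 \left(35 + 176\right)}{4 \cdot 26} \cdot 68\right) \left(- \frac{1}{340758}\right) = \left(857 + \frac{3}{4} \cdot \frac{1}{26} \cdot 211 \cdot 68\right) \left(- \frac{1}{340758}\right) = \left(857 + \frac{633}{104} \cdot 68\right) \left(- \frac{1}{340758}\right) = \left(857 + \frac{10761}{26}\right) \left(- \frac{1}{340758}\right) = \frac{33043}{26} \left(- \frac{1}{340758}\right) = - \frac{33043}{8859708}$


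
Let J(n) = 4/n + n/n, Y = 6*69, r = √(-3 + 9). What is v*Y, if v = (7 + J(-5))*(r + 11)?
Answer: 163944/5 + 14904*√6/5 ≈ 40090.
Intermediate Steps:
r = √6 ≈ 2.4495
Y = 414
J(n) = 1 + 4/n (J(n) = 4/n + 1 = 1 + 4/n)
v = 396/5 + 36*√6/5 (v = (7 + (4 - 5)/(-5))*(√6 + 11) = (7 - ⅕*(-1))*(11 + √6) = (7 + ⅕)*(11 + √6) = 36*(11 + √6)/5 = 396/5 + 36*√6/5 ≈ 96.836)
v*Y = (396/5 + 36*√6/5)*414 = 163944/5 + 14904*√6/5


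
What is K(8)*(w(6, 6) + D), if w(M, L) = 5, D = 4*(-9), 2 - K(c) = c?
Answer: 186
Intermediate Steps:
K(c) = 2 - c
D = -36
K(8)*(w(6, 6) + D) = (2 - 1*8)*(5 - 36) = (2 - 8)*(-31) = -6*(-31) = 186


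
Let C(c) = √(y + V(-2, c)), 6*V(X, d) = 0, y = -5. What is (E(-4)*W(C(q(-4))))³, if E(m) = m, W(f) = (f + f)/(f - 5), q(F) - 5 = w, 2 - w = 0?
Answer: 256*√5/(5*I + 7*√5) ≈ 33.185 - 10.601*I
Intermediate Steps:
w = 2 (w = 2 - 1*0 = 2 + 0 = 2)
V(X, d) = 0 (V(X, d) = (⅙)*0 = 0)
q(F) = 7 (q(F) = 5 + 2 = 7)
C(c) = I*√5 (C(c) = √(-5 + 0) = √(-5) = I*√5)
W(f) = 2*f/(-5 + f) (W(f) = (2*f)/(-5 + f) = 2*f/(-5 + f))
(E(-4)*W(C(q(-4))))³ = (-8*I*√5/(-5 + I*√5))³ = 2560*I*√5/(-5 + I*√5)³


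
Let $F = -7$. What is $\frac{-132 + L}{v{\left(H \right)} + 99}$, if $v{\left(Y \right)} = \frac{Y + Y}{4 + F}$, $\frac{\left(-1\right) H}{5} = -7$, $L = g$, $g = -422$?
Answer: $- \frac{1662}{227} \approx -7.3216$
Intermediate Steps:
$L = -422$
$H = 35$ ($H = \left(-5\right) \left(-7\right) = 35$)
$v{\left(Y \right)} = - \frac{2 Y}{3}$ ($v{\left(Y \right)} = \frac{Y + Y}{4 - 7} = \frac{2 Y}{-3} = 2 Y \left(- \frac{1}{3}\right) = - \frac{2 Y}{3}$)
$\frac{-132 + L}{v{\left(H \right)} + 99} = \frac{-132 - 422}{\left(- \frac{2}{3}\right) 35 + 99} = - \frac{554}{- \frac{70}{3} + 99} = - \frac{554}{\frac{227}{3}} = \left(-554\right) \frac{3}{227} = - \frac{1662}{227}$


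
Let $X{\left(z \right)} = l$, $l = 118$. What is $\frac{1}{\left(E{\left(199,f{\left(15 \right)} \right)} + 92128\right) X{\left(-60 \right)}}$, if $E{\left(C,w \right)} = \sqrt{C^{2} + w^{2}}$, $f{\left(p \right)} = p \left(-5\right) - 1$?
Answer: $\frac{46064}{500763857413} - \frac{\sqrt{45377}}{1001527714826} \approx 9.1775 \cdot 10^{-8}$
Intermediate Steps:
$f{\left(p \right)} = -1 - 5 p$ ($f{\left(p \right)} = - 5 p - 1 = -1 - 5 p$)
$X{\left(z \right)} = 118$
$\frac{1}{\left(E{\left(199,f{\left(15 \right)} \right)} + 92128\right) X{\left(-60 \right)}} = \frac{1}{\left(\sqrt{199^{2} + \left(-1 - 75\right)^{2}} + 92128\right) 118} = \frac{1}{\sqrt{39601 + \left(-1 - 75\right)^{2}} + 92128} \cdot \frac{1}{118} = \frac{1}{\sqrt{39601 + \left(-76\right)^{2}} + 92128} \cdot \frac{1}{118} = \frac{1}{\sqrt{39601 + 5776} + 92128} \cdot \frac{1}{118} = \frac{1}{\sqrt{45377} + 92128} \cdot \frac{1}{118} = \frac{1}{92128 + \sqrt{45377}} \cdot \frac{1}{118} = \frac{1}{118 \left(92128 + \sqrt{45377}\right)}$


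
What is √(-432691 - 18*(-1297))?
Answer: I*√409345 ≈ 639.8*I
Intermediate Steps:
√(-432691 - 18*(-1297)) = √(-432691 + 23346) = √(-409345) = I*√409345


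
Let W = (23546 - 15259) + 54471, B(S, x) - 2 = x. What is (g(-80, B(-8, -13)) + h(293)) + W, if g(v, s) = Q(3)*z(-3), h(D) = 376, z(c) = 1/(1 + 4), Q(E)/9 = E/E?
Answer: 315679/5 ≈ 63136.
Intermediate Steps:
B(S, x) = 2 + x
Q(E) = 9 (Q(E) = 9*(E/E) = 9*1 = 9)
z(c) = ⅕ (z(c) = 1/5 = ⅕)
g(v, s) = 9/5 (g(v, s) = 9*(⅕) = 9/5)
W = 62758 (W = 8287 + 54471 = 62758)
(g(-80, B(-8, -13)) + h(293)) + W = (9/5 + 376) + 62758 = 1889/5 + 62758 = 315679/5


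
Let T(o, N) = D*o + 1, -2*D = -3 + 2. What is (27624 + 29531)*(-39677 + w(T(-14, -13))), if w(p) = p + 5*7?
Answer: -2266081440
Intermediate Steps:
D = 1/2 (D = -(-3 + 2)/2 = -1/2*(-1) = 1/2 ≈ 0.50000)
T(o, N) = 1 + o/2 (T(o, N) = o/2 + 1 = 1 + o/2)
w(p) = 35 + p (w(p) = p + 35 = 35 + p)
(27624 + 29531)*(-39677 + w(T(-14, -13))) = (27624 + 29531)*(-39677 + (35 + (1 + (1/2)*(-14)))) = 57155*(-39677 + (35 + (1 - 7))) = 57155*(-39677 + (35 - 6)) = 57155*(-39677 + 29) = 57155*(-39648) = -2266081440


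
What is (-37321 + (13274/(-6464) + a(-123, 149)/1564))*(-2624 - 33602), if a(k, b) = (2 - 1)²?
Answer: 854310328246643/631856 ≈ 1.3521e+9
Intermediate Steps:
a(k, b) = 1 (a(k, b) = 1² = 1)
(-37321 + (13274/(-6464) + a(-123, 149)/1564))*(-2624 - 33602) = (-37321 + (13274/(-6464) + 1/1564))*(-2624 - 33602) = (-37321 + (13274*(-1/6464) + 1*(1/1564)))*(-36226) = (-37321 + (-6637/3232 + 1/1564))*(-36226) = (-37321 - 2594259/1263712)*(-36226) = -47165589811/1263712*(-36226) = 854310328246643/631856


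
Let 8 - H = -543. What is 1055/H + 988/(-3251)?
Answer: 2885417/1791301 ≈ 1.6108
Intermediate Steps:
H = 551 (H = 8 - 1*(-543) = 8 + 543 = 551)
1055/H + 988/(-3251) = 1055/551 + 988/(-3251) = 1055*(1/551) + 988*(-1/3251) = 1055/551 - 988/3251 = 2885417/1791301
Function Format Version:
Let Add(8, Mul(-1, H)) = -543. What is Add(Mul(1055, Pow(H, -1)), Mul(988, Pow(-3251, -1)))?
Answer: Rational(2885417, 1791301) ≈ 1.6108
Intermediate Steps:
H = 551 (H = Add(8, Mul(-1, -543)) = Add(8, 543) = 551)
Add(Mul(1055, Pow(H, -1)), Mul(988, Pow(-3251, -1))) = Add(Mul(1055, Pow(551, -1)), Mul(988, Pow(-3251, -1))) = Add(Mul(1055, Rational(1, 551)), Mul(988, Rational(-1, 3251))) = Add(Rational(1055, 551), Rational(-988, 3251)) = Rational(2885417, 1791301)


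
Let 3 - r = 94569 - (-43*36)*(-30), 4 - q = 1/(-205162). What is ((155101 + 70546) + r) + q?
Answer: 36421384051/205162 ≈ 1.7753e+5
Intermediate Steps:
q = 820649/205162 (q = 4 - 1/(-205162) = 4 - 1*(-1/205162) = 4 + 1/205162 = 820649/205162 ≈ 4.0000)
r = -48126 (r = 3 - (94569 - (-43*36)*(-30)) = 3 - (94569 - (-1548)*(-30)) = 3 - (94569 - 1*46440) = 3 - (94569 - 46440) = 3 - 1*48129 = 3 - 48129 = -48126)
((155101 + 70546) + r) + q = ((155101 + 70546) - 48126) + 820649/205162 = (225647 - 48126) + 820649/205162 = 177521 + 820649/205162 = 36421384051/205162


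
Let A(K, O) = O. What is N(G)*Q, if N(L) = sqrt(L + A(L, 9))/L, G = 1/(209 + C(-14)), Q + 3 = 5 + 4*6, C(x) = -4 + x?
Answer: 52*sqrt(82130) ≈ 14902.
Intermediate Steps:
Q = 26 (Q = -3 + (5 + 4*6) = -3 + (5 + 24) = -3 + 29 = 26)
G = 1/191 (G = 1/(209 + (-4 - 14)) = 1/(209 - 18) = 1/191 ≈ 0.0052356)
N(L) = sqrt(9 + L)/L (N(L) = sqrt(L + 9)/L = sqrt(9 + L)/L)
N(G)*Q = (sqrt(9 + 1/191)/(1/191))*26 = (191*sqrt(1720/191))*26 = (191*(2*sqrt(82130)/191))*26 = (2*sqrt(82130))*26 = 52*sqrt(82130)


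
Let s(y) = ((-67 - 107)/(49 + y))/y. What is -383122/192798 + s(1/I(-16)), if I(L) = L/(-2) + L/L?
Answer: -721658734/21304179 ≈ -33.874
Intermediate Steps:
I(L) = 1 - L/2 (I(L) = L*(-½) + 1 = -L/2 + 1 = 1 - L/2)
s(y) = -174/(y*(49 + y)) (s(y) = (-174/(49 + y))/y = -174/(y*(49 + y)))
-383122/192798 + s(1/I(-16)) = -383122/192798 - 174/((1/(1 - ½*(-16)))*(49 + 1/(1 - ½*(-16)))) = -383122*1/192798 - 174/((1/(1 + 8))*(49 + 1/(1 + 8))) = -191561/96399 - 174/((1/9)*(49 + 1/9)) = -191561/96399 - 174/(⅑*(49 + ⅑)) = -191561/96399 - 174*9/442/9 = -191561/96399 - 174*9*9/442 = -191561/96399 - 7047/221 = -721658734/21304179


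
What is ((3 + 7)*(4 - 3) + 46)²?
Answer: 3136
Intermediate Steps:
((3 + 7)*(4 - 3) + 46)² = (10*1 + 46)² = (10 + 46)² = 56² = 3136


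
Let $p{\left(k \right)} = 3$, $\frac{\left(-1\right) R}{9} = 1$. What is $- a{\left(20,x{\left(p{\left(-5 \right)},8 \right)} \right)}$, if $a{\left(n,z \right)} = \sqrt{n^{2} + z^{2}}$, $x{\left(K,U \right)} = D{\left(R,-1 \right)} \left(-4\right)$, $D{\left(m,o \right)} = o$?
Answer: $- 4 \sqrt{26} \approx -20.396$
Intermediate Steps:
$R = -9$ ($R = \left(-9\right) 1 = -9$)
$x{\left(K,U \right)} = 4$ ($x{\left(K,U \right)} = \left(-1\right) \left(-4\right) = 4$)
$- a{\left(20,x{\left(p{\left(-5 \right)},8 \right)} \right)} = - \sqrt{20^{2} + 4^{2}} = - \sqrt{400 + 16} = - \sqrt{416} = - 4 \sqrt{26}$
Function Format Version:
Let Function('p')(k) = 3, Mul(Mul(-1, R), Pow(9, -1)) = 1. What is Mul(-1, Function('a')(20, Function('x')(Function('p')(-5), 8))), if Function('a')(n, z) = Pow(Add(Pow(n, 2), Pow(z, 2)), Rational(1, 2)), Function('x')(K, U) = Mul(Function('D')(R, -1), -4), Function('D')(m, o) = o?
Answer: Mul(-4, Pow(26, Rational(1, 2))) ≈ -20.396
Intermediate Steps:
R = -9 (R = Mul(-9, 1) = -9)
Function('x')(K, U) = 4 (Function('x')(K, U) = Mul(-1, -4) = 4)
Mul(-1, Function('a')(20, Function('x')(Function('p')(-5), 8))) = Mul(-1, Pow(Add(Pow(20, 2), Pow(4, 2)), Rational(1, 2))) = Mul(-1, Pow(Add(400, 16), Rational(1, 2))) = Mul(-1, Pow(416, Rational(1, 2))) = Mul(-1, Mul(4, Pow(26, Rational(1, 2)))) = Mul(-4, Pow(26, Rational(1, 2)))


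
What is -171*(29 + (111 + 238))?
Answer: -64638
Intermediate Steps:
-171*(29 + (111 + 238)) = -171*(29 + 349) = -171*378 = -64638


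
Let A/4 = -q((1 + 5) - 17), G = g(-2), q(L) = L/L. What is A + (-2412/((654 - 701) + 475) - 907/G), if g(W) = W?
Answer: 94987/214 ≈ 443.86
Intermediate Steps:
q(L) = 1
G = -2
A = -4 (A = 4*(-1*1) = 4*(-1) = -4)
A + (-2412/((654 - 701) + 475) - 907/G) = -4 + (-2412/((654 - 701) + 475) - 907/(-2)) = -4 + (-2412/(-47 + 475) - 907*(-½)) = -4 + (-2412/428 + 907/2) = -4 + (-2412*1/428 + 907/2) = -4 + (-603/107 + 907/2) = -4 + 95843/214 = 94987/214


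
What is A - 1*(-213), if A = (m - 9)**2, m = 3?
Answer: 249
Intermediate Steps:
A = 36 (A = (3 - 9)**2 = (-6)**2 = 36)
A - 1*(-213) = 36 - 1*(-213) = 36 + 213 = 249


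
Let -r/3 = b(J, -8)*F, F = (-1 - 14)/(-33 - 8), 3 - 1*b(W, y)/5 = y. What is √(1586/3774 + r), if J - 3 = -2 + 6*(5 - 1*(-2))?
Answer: 2*I*√89703400251/77367 ≈ 7.7425*I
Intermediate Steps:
J = 43 (J = 3 + (-2 + 6*(5 - 1*(-2))) = 3 + (-2 + 6*(5 + 2)) = 3 + (-2 + 6*7) = 3 + (-2 + 42) = 3 + 40 = 43)
b(W, y) = 15 - 5*y
F = 15/41 (F = -15/(-41) = -15*(-1/41) = 15/41 ≈ 0.36585)
r = -2475/41 (r = -3*(15 - 5*(-8))*15/41 = -3*(15 + 40)*15/41 = -165*15/41 = -3*825/41 = -2475/41 ≈ -60.366)
√(1586/3774 + r) = √(1586/3774 - 2475/41) = √(1586*(1/3774) - 2475/41) = √(793/1887 - 2475/41) = √(-4637812/77367) = 2*I*√89703400251/77367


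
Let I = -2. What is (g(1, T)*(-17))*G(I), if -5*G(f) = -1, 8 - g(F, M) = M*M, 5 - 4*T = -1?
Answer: -391/20 ≈ -19.550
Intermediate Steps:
T = 3/2 (T = 5/4 - ¼*(-1) = 5/4 + ¼ = 3/2 ≈ 1.5000)
g(F, M) = 8 - M² (g(F, M) = 8 - M*M = 8 - M²)
G(f) = ⅕ (G(f) = -⅕*(-1) = ⅕)
(g(1, T)*(-17))*G(I) = ((8 - (3/2)²)*(-17))*(⅕) = ((8 - 1*9/4)*(-17))*(⅕) = ((8 - 9/4)*(-17))*(⅕) = ((23/4)*(-17))*(⅕) = -391/4*⅕ = -391/20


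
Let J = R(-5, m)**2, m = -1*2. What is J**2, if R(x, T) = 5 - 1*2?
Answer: 81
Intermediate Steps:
m = -2
R(x, T) = 3 (R(x, T) = 5 - 2 = 3)
J = 9 (J = 3**2 = 9)
J**2 = 9**2 = 81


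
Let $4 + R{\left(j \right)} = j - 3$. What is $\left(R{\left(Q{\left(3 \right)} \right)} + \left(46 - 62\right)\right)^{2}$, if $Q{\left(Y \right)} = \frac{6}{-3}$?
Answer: $625$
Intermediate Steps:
$Q{\left(Y \right)} = -2$ ($Q{\left(Y \right)} = 6 \left(- \frac{1}{3}\right) = -2$)
$R{\left(j \right)} = -7 + j$ ($R{\left(j \right)} = -4 + \left(j - 3\right) = -4 + \left(-3 + j\right) = -7 + j$)
$\left(R{\left(Q{\left(3 \right)} \right)} + \left(46 - 62\right)\right)^{2} = \left(\left(-7 - 2\right) + \left(46 - 62\right)\right)^{2} = \left(-9 + \left(46 - 62\right)\right)^{2} = \left(-9 - 16\right)^{2} = \left(-25\right)^{2} = 625$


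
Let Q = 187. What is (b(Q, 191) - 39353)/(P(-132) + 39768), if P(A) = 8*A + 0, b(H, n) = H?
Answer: -19583/19356 ≈ -1.0117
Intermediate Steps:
P(A) = 8*A
(b(Q, 191) - 39353)/(P(-132) + 39768) = (187 - 39353)/(8*(-132) + 39768) = -39166/(-1056 + 39768) = -39166/38712 = -39166*1/38712 = -19583/19356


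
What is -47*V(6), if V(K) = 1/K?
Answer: -47/6 ≈ -7.8333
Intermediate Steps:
-47*V(6) = -47/6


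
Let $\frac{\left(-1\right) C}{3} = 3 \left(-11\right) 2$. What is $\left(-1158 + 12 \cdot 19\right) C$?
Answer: $-184140$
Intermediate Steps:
$C = 198$ ($C = - 3 \cdot 3 \left(-11\right) 2 = - 3 \left(\left(-33\right) 2\right) = \left(-3\right) \left(-66\right) = 198$)
$\left(-1158 + 12 \cdot 19\right) C = \left(-1158 + 12 \cdot 19\right) 198 = \left(-1158 + 228\right) 198 = \left(-930\right) 198 = -184140$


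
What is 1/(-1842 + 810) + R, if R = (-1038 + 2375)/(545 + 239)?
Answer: 24625/14448 ≈ 1.7044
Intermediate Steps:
R = 191/112 (R = 1337/784 = 1337*(1/784) = 191/112 ≈ 1.7054)
1/(-1842 + 810) + R = 1/(-1842 + 810) + 191/112 = 1/(-1032) + 191/112 = -1/1032 + 191/112 = 24625/14448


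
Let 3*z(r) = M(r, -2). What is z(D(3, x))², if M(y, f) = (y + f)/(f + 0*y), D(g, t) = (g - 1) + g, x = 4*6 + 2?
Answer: ¼ ≈ 0.25000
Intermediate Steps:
x = 26 (x = 24 + 2 = 26)
D(g, t) = -1 + 2*g (D(g, t) = (-1 + g) + g = -1 + 2*g)
M(y, f) = (f + y)/f (M(y, f) = (f + y)/(f + 0) = (f + y)/f)
z(r) = ⅓ - r/6 (z(r) = ((-2 + r)/(-2))/3 = (-(-2 + r)/2)/3 = (1 - r/2)/3 = ⅓ - r/6)
z(D(3, x))² = (⅓ - (-1 + 2*3)/6)² = (⅓ - (-1 + 6)/6)² = (⅓ - ⅙*5)² = (⅓ - ⅚)² = (-½)² = ¼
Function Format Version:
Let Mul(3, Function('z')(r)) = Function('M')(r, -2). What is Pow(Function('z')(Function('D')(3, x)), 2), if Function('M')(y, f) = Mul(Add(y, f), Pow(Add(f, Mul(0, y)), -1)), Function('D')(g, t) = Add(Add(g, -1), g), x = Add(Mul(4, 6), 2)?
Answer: Rational(1, 4) ≈ 0.25000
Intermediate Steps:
x = 26 (x = Add(24, 2) = 26)
Function('D')(g, t) = Add(-1, Mul(2, g)) (Function('D')(g, t) = Add(Add(-1, g), g) = Add(-1, Mul(2, g)))
Function('M')(y, f) = Mul(Pow(f, -1), Add(f, y)) (Function('M')(y, f) = Mul(Add(f, y), Pow(Add(f, 0), -1)) = Mul(Add(f, y), Pow(f, -1)) = Mul(Pow(f, -1), Add(f, y)))
Function('z')(r) = Add(Rational(1, 3), Mul(Rational(-1, 6), r)) (Function('z')(r) = Mul(Rational(1, 3), Mul(Pow(-2, -1), Add(-2, r))) = Mul(Rational(1, 3), Mul(Rational(-1, 2), Add(-2, r))) = Mul(Rational(1, 3), Add(1, Mul(Rational(-1, 2), r))) = Add(Rational(1, 3), Mul(Rational(-1, 6), r)))
Pow(Function('z')(Function('D')(3, x)), 2) = Pow(Add(Rational(1, 3), Mul(Rational(-1, 6), Add(-1, Mul(2, 3)))), 2) = Pow(Add(Rational(1, 3), Mul(Rational(-1, 6), Add(-1, 6))), 2) = Pow(Add(Rational(1, 3), Mul(Rational(-1, 6), 5)), 2) = Pow(Add(Rational(1, 3), Rational(-5, 6)), 2) = Pow(Rational(-1, 2), 2) = Rational(1, 4)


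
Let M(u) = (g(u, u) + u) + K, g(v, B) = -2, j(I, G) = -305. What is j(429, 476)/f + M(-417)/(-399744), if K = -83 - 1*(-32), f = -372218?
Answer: 74216095/37197978048 ≈ 0.0019952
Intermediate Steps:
K = -51 (K = -83 + 32 = -51)
M(u) = -53 + u (M(u) = (-2 + u) - 51 = -53 + u)
j(429, 476)/f + M(-417)/(-399744) = -305/(-372218) + (-53 - 417)/(-399744) = -305*(-1/372218) - 470*(-1/399744) = 305/372218 + 235/199872 = 74216095/37197978048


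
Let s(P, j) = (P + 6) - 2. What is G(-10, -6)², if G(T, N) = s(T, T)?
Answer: 36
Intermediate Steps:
s(P, j) = 4 + P (s(P, j) = (6 + P) - 2 = 4 + P)
G(T, N) = 4 + T
G(-10, -6)² = (4 - 10)² = (-6)² = 36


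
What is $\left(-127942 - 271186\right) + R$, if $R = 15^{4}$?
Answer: $-348503$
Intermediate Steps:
$R = 50625$
$\left(-127942 - 271186\right) + R = \left(-127942 - 271186\right) + 50625 = -399128 + 50625 = -348503$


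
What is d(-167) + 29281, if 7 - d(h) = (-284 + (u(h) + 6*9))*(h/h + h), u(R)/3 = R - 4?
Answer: -94050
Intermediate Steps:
u(R) = -12 + 3*R (u(R) = 3*(R - 4) = 3*(-4 + R) = -12 + 3*R)
d(h) = 7 - (1 + h)*(-242 + 3*h) (d(h) = 7 - (-284 + ((-12 + 3*h) + 6*9))*(h/h + h) = 7 - (-284 + ((-12 + 3*h) + 54))*(1 + h) = 7 - (-284 + (42 + 3*h))*(1 + h) = 7 - (-242 + 3*h)*(1 + h) = 7 - (1 + h)*(-242 + 3*h))
d(-167) + 29281 = (249 - 3*(-167)² + 239*(-167)) + 29281 = (249 - 3*27889 - 39913) + 29281 = (249 - 83667 - 39913) + 29281 = -123331 + 29281 = -94050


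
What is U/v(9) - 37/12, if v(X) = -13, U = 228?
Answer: -3217/156 ≈ -20.622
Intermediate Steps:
U/v(9) - 37/12 = 228/(-13) - 37/12 = 228*(-1/13) - 37*1/12 = -228/13 - 37/12 = -3217/156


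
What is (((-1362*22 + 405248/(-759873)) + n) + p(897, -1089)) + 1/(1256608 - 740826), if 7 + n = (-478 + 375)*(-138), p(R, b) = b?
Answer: -6602641847910419/391928815686 ≈ -16847.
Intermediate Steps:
n = 14207 (n = -7 + (-478 + 375)*(-138) = -7 - 103*(-138) = -7 + 14214 = 14207)
(((-1362*22 + 405248/(-759873)) + n) + p(897, -1089)) + 1/(1256608 - 740826) = (((-1362*22 + 405248/(-759873)) + 14207) - 1089) + 1/(1256608 - 740826) = (((-29964 + 405248*(-1/759873)) + 14207) - 1089) + 1/515782 = (((-29964 - 405248/759873) + 14207) - 1089) + 1/515782 = ((-22769239820/759873 + 14207) - 1089) + 1/515782 = (-11973724109/759873 - 1089) + 1/515782 = -12801225806/759873 + 1/515782 = -6602641847910419/391928815686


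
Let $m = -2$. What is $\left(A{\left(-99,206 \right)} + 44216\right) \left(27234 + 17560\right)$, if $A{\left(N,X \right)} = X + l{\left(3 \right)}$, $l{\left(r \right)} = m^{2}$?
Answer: $1990018244$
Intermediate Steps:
$l{\left(r \right)} = 4$ ($l{\left(r \right)} = \left(-2\right)^{2} = 4$)
$A{\left(N,X \right)} = 4 + X$ ($A{\left(N,X \right)} = X + 4 = 4 + X$)
$\left(A{\left(-99,206 \right)} + 44216\right) \left(27234 + 17560\right) = \left(\left(4 + 206\right) + 44216\right) \left(27234 + 17560\right) = \left(210 + 44216\right) 44794 = 44426 \cdot 44794 = 1990018244$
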